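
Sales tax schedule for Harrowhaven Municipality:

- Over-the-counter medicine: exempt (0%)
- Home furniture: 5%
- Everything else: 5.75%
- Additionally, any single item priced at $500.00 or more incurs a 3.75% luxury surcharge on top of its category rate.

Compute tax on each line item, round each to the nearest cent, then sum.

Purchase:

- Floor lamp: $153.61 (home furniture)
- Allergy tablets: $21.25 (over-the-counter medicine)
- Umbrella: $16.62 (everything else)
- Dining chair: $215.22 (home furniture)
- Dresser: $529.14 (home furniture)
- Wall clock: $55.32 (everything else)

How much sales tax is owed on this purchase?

$68.88

Floor lamp $153.61: home furniture → 5% → $7.68
Allergy tablets $21.25: over-the-counter medicine → 0% → $0.00
Umbrella $16.62: everything else → 5.75% → $0.96
Dining chair $215.22: home furniture → 5% → $10.76
Dresser $529.14: home furniture → 5% + 3.75% surcharge = 8.75% → $46.30
Wall clock $55.32: everything else → 5.75% → $3.18
Total tax = $7.68 + $0.96 + $10.76 + $46.30 + $3.18 = $68.88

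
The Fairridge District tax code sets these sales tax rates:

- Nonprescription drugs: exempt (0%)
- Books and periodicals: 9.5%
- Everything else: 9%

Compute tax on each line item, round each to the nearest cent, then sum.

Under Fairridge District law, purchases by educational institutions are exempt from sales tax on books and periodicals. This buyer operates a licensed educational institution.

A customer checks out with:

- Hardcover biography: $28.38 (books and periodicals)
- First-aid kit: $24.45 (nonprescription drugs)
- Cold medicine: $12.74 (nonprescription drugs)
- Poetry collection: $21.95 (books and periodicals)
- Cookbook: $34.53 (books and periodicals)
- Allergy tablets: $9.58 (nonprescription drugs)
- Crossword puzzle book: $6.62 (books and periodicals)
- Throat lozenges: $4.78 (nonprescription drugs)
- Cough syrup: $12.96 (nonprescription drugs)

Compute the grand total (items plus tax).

Hardcover biography $28.38: books and periodicals, buyer-exempt → 0% → $0.00
First-aid kit $24.45: nonprescription drugs → 0% → $0.00
Cold medicine $12.74: nonprescription drugs → 0% → $0.00
Poetry collection $21.95: books and periodicals, buyer-exempt → 0% → $0.00
Cookbook $34.53: books and periodicals, buyer-exempt → 0% → $0.00
Allergy tablets $9.58: nonprescription drugs → 0% → $0.00
Crossword puzzle book $6.62: books and periodicals, buyer-exempt → 0% → $0.00
Throat lozenges $4.78: nonprescription drugs → 0% → $0.00
Cough syrup $12.96: nonprescription drugs → 0% → $0.00
Subtotal = $155.99; tax = $0.00; total due = $155.99

$155.99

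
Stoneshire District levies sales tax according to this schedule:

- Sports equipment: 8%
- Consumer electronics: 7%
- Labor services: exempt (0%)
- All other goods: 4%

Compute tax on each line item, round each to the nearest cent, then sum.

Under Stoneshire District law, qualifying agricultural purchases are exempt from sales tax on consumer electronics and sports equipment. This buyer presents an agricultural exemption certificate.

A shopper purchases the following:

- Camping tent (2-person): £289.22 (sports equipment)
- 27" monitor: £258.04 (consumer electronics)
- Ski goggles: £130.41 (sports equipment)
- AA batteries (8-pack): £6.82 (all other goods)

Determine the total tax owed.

£0.27

Camping tent (2-person) £289.22: sports equipment, buyer-exempt → 0% → £0.00
27" monitor £258.04: consumer electronics, buyer-exempt → 0% → £0.00
Ski goggles £130.41: sports equipment, buyer-exempt → 0% → £0.00
AA batteries (8-pack) £6.82: all other goods → 4% → £0.27
Total tax = £0.27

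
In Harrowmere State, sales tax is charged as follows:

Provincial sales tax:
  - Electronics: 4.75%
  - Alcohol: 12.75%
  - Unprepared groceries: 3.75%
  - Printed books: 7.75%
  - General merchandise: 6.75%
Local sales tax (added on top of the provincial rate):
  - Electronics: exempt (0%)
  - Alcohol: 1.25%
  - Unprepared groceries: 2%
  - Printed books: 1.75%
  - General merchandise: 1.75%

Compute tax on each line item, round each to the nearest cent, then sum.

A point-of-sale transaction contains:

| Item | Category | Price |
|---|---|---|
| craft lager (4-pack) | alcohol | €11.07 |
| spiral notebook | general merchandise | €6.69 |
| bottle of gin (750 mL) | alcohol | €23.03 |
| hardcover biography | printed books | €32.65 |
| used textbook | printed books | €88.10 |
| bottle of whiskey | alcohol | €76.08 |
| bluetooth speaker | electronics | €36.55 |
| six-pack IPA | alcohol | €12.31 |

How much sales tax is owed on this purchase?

Craft lager (4-pack) €11.07: alcohol → 12.75% + 1.25% local = 14% → €1.55
Spiral notebook €6.69: general merchandise → 6.75% + 1.75% local = 8.5% → €0.57
Bottle of gin (750 mL) €23.03: alcohol → 12.75% + 1.25% local = 14% → €3.22
Hardcover biography €32.65: printed books → 7.75% + 1.75% local = 9.5% → €3.10
Used textbook €88.10: printed books → 7.75% + 1.75% local = 9.5% → €8.37
Bottle of whiskey €76.08: alcohol → 12.75% + 1.25% local = 14% → €10.65
Bluetooth speaker €36.55: electronics → 4.75% + 0% local = 4.75% → €1.74
Six-pack IPA €12.31: alcohol → 12.75% + 1.25% local = 14% → €1.72
Total tax = €1.55 + €0.57 + €3.22 + €3.10 + €8.37 + €10.65 + €1.74 + €1.72 = €30.92

€30.92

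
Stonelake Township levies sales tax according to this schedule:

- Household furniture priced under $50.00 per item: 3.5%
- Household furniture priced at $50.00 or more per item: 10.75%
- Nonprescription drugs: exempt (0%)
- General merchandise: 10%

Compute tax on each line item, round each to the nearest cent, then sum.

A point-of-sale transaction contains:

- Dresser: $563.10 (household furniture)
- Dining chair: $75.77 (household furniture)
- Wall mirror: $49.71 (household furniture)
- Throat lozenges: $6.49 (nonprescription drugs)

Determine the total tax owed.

$70.42

Dresser $563.10: household furniture, $50.00 or more → 10.75% → $60.53
Dining chair $75.77: household furniture, $50.00 or more → 10.75% → $8.15
Wall mirror $49.71: household furniture, under $50.00 → 3.5% → $1.74
Throat lozenges $6.49: nonprescription drugs → 0% → $0.00
Total tax = $60.53 + $8.15 + $1.74 = $70.42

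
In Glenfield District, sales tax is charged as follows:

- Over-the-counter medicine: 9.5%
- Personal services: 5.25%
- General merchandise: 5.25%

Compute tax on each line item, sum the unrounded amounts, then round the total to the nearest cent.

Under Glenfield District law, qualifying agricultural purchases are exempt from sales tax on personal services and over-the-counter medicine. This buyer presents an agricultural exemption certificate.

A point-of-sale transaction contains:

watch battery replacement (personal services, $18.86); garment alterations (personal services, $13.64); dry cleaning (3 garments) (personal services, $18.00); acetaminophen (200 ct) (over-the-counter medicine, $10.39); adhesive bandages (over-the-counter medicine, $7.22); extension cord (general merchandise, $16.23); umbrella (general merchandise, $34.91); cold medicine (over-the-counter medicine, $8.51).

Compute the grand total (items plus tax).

$130.44

Watch battery replacement $18.86: personal services, buyer-exempt → 0% → $0.00
Garment alterations $13.64: personal services, buyer-exempt → 0% → $0.00
Dry cleaning (3 garments) $18.00: personal services, buyer-exempt → 0% → $0.00
Acetaminophen (200 ct) $10.39: over-the-counter medicine, buyer-exempt → 0% → $0.00
Adhesive bandages $7.22: over-the-counter medicine, buyer-exempt → 0% → $0.00
Extension cord $16.23: general merchandise → 5.25% → $0.852075
Umbrella $34.91: general merchandise → 5.25% → $1.832775
Cold medicine $8.51: over-the-counter medicine, buyer-exempt → 0% → $0.00
Subtotal = $127.76; unrounded tax = $2.68485 → $2.68; total due = $130.44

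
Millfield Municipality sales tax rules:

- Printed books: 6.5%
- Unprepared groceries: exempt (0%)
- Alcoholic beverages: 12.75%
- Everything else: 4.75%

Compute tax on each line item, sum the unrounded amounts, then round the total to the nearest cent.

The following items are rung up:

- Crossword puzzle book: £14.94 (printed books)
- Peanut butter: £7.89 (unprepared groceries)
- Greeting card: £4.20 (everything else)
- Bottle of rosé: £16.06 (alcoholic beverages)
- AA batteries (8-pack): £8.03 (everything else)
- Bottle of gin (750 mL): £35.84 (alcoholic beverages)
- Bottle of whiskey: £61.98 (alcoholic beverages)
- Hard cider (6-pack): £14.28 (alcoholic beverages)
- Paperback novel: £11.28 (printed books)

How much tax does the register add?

£18.63

Crossword puzzle book £14.94: printed books → 6.5% → £0.9711
Peanut butter £7.89: unprepared groceries → 0% → £0.00
Greeting card £4.20: everything else → 4.75% → £0.1995
Bottle of rosé £16.06: alcoholic beverages → 12.75% → £2.04765
AA batteries (8-pack) £8.03: everything else → 4.75% → £0.381425
Bottle of gin (750 mL) £35.84: alcoholic beverages → 12.75% → £4.5696
Bottle of whiskey £61.98: alcoholic beverages → 12.75% → £7.90245
Hard cider (6-pack) £14.28: alcoholic beverages → 12.75% → £1.8207
Paperback novel £11.28: printed books → 6.5% → £0.7332
Unrounded tax sum = £18.625625 → £18.63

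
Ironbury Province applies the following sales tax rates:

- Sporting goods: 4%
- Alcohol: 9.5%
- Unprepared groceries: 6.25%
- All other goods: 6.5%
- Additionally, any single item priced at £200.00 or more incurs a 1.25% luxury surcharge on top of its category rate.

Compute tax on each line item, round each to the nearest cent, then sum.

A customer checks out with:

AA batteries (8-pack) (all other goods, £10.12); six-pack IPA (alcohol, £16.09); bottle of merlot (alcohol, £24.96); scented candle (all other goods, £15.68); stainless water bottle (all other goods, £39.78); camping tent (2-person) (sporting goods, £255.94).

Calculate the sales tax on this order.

AA batteries (8-pack) £10.12: all other goods → 6.5% → £0.66
Six-pack IPA £16.09: alcohol → 9.5% → £1.53
Bottle of merlot £24.96: alcohol → 9.5% → £2.37
Scented candle £15.68: all other goods → 6.5% → £1.02
Stainless water bottle £39.78: all other goods → 6.5% → £2.59
Camping tent (2-person) £255.94: sporting goods → 4% + 1.25% surcharge = 5.25% → £13.44
Total tax = £0.66 + £1.53 + £2.37 + £1.02 + £2.59 + £13.44 = £21.61

£21.61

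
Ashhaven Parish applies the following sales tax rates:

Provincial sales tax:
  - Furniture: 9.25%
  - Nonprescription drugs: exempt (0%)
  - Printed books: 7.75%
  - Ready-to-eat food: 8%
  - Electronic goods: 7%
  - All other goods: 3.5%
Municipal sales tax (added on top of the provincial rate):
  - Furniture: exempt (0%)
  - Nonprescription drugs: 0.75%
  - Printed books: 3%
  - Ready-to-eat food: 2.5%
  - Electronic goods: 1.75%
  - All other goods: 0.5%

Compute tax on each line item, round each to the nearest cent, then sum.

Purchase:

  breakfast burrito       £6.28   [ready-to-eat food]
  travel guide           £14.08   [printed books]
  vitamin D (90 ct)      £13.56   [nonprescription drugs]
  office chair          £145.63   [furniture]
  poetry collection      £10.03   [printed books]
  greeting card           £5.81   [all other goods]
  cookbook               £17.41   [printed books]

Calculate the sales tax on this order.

£18.92

Breakfast burrito £6.28: ready-to-eat food → 8% + 2.5% municipal = 10.5% → £0.66
Travel guide £14.08: printed books → 7.75% + 3% municipal = 10.75% → £1.51
Vitamin D (90 ct) £13.56: nonprescription drugs → 0% + 0.75% municipal = 0.75% → £0.10
Office chair £145.63: furniture → 9.25% + 0% municipal = 9.25% → £13.47
Poetry collection £10.03: printed books → 7.75% + 3% municipal = 10.75% → £1.08
Greeting card £5.81: all other goods → 3.5% + 0.5% municipal = 4% → £0.23
Cookbook £17.41: printed books → 7.75% + 3% municipal = 10.75% → £1.87
Total tax = £0.66 + £1.51 + £0.10 + £13.47 + £1.08 + £0.23 + £1.87 = £18.92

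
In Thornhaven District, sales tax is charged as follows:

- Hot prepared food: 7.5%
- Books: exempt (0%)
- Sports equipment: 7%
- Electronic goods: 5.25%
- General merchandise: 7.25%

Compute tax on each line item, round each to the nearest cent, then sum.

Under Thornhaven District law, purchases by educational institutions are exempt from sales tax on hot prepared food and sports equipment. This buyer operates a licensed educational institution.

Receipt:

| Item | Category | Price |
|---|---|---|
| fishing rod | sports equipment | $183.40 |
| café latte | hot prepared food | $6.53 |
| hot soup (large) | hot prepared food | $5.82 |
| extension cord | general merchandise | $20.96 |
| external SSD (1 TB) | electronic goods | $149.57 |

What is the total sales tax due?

$9.37

Fishing rod $183.40: sports equipment, buyer-exempt → 0% → $0.00
Café latte $6.53: hot prepared food, buyer-exempt → 0% → $0.00
Hot soup (large) $5.82: hot prepared food, buyer-exempt → 0% → $0.00
Extension cord $20.96: general merchandise → 7.25% → $1.52
External SSD (1 TB) $149.57: electronic goods → 5.25% → $7.85
Total tax = $1.52 + $7.85 = $9.37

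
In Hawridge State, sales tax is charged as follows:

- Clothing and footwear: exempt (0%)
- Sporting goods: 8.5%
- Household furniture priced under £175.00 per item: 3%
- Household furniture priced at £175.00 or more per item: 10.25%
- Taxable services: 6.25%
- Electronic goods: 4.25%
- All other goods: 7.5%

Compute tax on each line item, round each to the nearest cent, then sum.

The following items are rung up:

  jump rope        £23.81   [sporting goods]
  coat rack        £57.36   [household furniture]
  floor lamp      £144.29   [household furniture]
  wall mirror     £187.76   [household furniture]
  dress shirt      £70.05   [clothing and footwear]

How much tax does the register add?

Jump rope £23.81: sporting goods → 8.5% → £2.02
Coat rack £57.36: household furniture, under £175.00 → 3% → £1.72
Floor lamp £144.29: household furniture, under £175.00 → 3% → £4.33
Wall mirror £187.76: household furniture, £175.00 or more → 10.25% → £19.25
Dress shirt £70.05: clothing and footwear → 0% → £0.00
Total tax = £2.02 + £1.72 + £4.33 + £19.25 = £27.32

£27.32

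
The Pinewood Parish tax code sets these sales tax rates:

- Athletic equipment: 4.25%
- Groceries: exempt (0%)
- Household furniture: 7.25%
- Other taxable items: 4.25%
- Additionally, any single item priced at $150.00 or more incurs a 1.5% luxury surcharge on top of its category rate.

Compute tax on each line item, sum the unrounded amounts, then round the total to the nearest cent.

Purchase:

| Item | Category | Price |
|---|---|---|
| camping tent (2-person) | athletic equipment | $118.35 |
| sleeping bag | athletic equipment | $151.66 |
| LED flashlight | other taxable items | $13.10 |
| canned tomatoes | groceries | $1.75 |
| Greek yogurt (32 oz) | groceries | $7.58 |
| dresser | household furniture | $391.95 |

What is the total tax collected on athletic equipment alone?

$13.75

Camping tent (2-person) $118.35: athletic equipment → 4.25% → $5.029875
Sleeping bag $151.66: athletic equipment → 4.25% + 1.5% surcharge = 5.75% → $8.72045
Tax on athletic equipment: unrounded sum = $13.750325 → $13.75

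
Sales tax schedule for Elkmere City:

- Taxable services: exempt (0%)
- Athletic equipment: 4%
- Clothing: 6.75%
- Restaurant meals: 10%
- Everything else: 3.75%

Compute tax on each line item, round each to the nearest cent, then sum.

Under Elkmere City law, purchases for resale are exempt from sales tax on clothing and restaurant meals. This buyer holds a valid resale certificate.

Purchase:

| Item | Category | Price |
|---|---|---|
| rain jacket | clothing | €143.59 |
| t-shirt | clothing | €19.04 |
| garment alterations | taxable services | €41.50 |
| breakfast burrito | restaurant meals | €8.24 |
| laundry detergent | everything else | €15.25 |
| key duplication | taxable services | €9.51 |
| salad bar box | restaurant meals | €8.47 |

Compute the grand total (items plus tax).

€246.17

Rain jacket €143.59: clothing, buyer-exempt → 0% → €0.00
T-shirt €19.04: clothing, buyer-exempt → 0% → €0.00
Garment alterations €41.50: taxable services → 0% → €0.00
Breakfast burrito €8.24: restaurant meals, buyer-exempt → 0% → €0.00
Laundry detergent €15.25: everything else → 3.75% → €0.57
Key duplication €9.51: taxable services → 0% → €0.00
Salad bar box €8.47: restaurant meals, buyer-exempt → 0% → €0.00
Subtotal = €245.60; tax = €0.57; total due = €246.17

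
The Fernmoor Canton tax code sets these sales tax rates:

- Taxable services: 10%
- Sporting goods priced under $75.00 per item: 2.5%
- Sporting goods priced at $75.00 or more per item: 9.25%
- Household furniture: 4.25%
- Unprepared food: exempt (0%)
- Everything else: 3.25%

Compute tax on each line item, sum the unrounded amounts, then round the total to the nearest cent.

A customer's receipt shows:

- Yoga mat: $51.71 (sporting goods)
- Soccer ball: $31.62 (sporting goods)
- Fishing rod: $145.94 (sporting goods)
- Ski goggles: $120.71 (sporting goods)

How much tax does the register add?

$26.75

Yoga mat $51.71: sporting goods, under $75.00 → 2.5% → $1.29275
Soccer ball $31.62: sporting goods, under $75.00 → 2.5% → $0.7905
Fishing rod $145.94: sporting goods, $75.00 or more → 9.25% → $13.49945
Ski goggles $120.71: sporting goods, $75.00 or more → 9.25% → $11.165675
Unrounded tax sum = $26.748375 → $26.75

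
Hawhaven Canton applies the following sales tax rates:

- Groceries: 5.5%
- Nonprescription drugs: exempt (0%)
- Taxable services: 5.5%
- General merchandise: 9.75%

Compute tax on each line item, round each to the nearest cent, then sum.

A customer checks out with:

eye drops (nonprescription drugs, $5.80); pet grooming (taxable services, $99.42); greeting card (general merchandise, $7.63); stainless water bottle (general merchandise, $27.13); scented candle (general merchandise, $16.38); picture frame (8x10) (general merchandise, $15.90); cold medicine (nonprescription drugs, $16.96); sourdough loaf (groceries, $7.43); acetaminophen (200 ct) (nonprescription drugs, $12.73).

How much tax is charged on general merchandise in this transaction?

$6.54

Greeting card $7.63: general merchandise → 9.75% → $0.74
Stainless water bottle $27.13: general merchandise → 9.75% → $2.65
Scented candle $16.38: general merchandise → 9.75% → $1.60
Picture frame (8x10) $15.90: general merchandise → 9.75% → $1.55
Tax on general merchandise = $0.74 + $2.65 + $1.60 + $1.55 = $6.54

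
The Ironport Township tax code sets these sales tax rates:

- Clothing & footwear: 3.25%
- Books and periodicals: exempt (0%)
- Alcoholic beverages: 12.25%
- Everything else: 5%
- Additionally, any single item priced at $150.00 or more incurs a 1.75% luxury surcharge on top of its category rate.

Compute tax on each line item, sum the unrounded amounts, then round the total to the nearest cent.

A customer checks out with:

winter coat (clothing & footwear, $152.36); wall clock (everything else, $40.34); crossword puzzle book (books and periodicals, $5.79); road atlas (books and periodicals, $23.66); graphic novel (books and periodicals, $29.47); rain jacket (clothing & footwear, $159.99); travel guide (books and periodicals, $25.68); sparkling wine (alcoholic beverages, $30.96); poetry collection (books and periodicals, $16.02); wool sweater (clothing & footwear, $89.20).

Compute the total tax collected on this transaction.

$24.33

Winter coat $152.36: clothing & footwear → 3.25% + 1.75% surcharge = 5% → $7.618
Wall clock $40.34: everything else → 5% → $2.017
Crossword puzzle book $5.79: books and periodicals → 0% → $0.00
Road atlas $23.66: books and periodicals → 0% → $0.00
Graphic novel $29.47: books and periodicals → 0% → $0.00
Rain jacket $159.99: clothing & footwear → 3.25% + 1.75% surcharge = 5% → $7.9995
Travel guide $25.68: books and periodicals → 0% → $0.00
Sparkling wine $30.96: alcoholic beverages → 12.25% → $3.7926
Poetry collection $16.02: books and periodicals → 0% → $0.00
Wool sweater $89.20: clothing & footwear → 3.25% → $2.899
Unrounded tax sum = $24.3261 → $24.33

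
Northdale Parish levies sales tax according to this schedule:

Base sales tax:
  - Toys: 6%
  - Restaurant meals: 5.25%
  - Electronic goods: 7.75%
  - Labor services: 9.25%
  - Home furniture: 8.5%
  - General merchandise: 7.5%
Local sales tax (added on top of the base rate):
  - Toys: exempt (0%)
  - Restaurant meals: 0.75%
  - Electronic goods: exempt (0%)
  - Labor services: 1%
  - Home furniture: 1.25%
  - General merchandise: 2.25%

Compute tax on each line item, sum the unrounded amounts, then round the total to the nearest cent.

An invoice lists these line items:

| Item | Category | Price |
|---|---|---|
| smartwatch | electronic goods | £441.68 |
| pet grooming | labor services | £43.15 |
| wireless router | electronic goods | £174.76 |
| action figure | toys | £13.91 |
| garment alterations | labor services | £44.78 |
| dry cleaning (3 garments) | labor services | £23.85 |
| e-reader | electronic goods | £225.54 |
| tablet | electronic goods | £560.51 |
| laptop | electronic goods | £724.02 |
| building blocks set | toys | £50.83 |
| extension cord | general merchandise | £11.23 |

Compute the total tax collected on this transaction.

Smartwatch £441.68: electronic goods → 7.75% + 0% local = 7.75% → £34.2302
Pet grooming £43.15: labor services → 9.25% + 1% local = 10.25% → £4.422875
Wireless router £174.76: electronic goods → 7.75% + 0% local = 7.75% → £13.5439
Action figure £13.91: toys → 6% + 0% local = 6% → £0.8346
Garment alterations £44.78: labor services → 9.25% + 1% local = 10.25% → £4.58995
Dry cleaning (3 garments) £23.85: labor services → 9.25% + 1% local = 10.25% → £2.444625
E-reader £225.54: electronic goods → 7.75% + 0% local = 7.75% → £17.47935
Tablet £560.51: electronic goods → 7.75% + 0% local = 7.75% → £43.439525
Laptop £724.02: electronic goods → 7.75% + 0% local = 7.75% → £56.11155
Building blocks set £50.83: toys → 6% + 0% local = 6% → £3.0498
Extension cord £11.23: general merchandise → 7.5% + 2.25% local = 9.75% → £1.094925
Unrounded tax sum = £181.2413 → £181.24

£181.24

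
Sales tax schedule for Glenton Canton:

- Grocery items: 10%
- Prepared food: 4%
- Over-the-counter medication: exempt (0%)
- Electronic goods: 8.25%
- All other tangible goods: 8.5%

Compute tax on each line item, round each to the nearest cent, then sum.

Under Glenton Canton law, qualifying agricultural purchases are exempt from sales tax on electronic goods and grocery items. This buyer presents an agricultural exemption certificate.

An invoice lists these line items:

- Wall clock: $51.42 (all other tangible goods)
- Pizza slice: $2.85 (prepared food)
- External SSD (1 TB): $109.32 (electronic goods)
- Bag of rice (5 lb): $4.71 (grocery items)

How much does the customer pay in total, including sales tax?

$172.78

Wall clock $51.42: all other tangible goods → 8.5% → $4.37
Pizza slice $2.85: prepared food → 4% → $0.11
External SSD (1 TB) $109.32: electronic goods, buyer-exempt → 0% → $0.00
Bag of rice (5 lb) $4.71: grocery items, buyer-exempt → 0% → $0.00
Subtotal = $168.30; tax = $4.48; total due = $172.78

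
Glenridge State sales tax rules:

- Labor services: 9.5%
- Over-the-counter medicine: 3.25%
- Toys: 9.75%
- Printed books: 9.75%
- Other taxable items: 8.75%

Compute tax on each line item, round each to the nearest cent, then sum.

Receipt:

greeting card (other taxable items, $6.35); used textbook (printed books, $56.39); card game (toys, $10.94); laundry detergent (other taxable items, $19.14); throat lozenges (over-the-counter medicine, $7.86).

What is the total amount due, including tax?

$109.74

Greeting card $6.35: other taxable items → 8.75% → $0.56
Used textbook $56.39: printed books → 9.75% → $5.50
Card game $10.94: toys → 9.75% → $1.07
Laundry detergent $19.14: other taxable items → 8.75% → $1.67
Throat lozenges $7.86: over-the-counter medicine → 3.25% → $0.26
Subtotal = $100.68; tax = $9.06; total due = $109.74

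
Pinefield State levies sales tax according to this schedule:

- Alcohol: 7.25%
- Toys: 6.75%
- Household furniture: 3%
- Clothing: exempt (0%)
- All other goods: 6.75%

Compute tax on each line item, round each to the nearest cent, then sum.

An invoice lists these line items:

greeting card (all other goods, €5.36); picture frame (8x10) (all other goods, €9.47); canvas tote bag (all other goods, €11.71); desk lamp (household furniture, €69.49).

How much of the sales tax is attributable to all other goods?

€1.79

Greeting card €5.36: all other goods → 6.75% → €0.36
Picture frame (8x10) €9.47: all other goods → 6.75% → €0.64
Canvas tote bag €11.71: all other goods → 6.75% → €0.79
Tax on all other goods = €0.36 + €0.64 + €0.79 = €1.79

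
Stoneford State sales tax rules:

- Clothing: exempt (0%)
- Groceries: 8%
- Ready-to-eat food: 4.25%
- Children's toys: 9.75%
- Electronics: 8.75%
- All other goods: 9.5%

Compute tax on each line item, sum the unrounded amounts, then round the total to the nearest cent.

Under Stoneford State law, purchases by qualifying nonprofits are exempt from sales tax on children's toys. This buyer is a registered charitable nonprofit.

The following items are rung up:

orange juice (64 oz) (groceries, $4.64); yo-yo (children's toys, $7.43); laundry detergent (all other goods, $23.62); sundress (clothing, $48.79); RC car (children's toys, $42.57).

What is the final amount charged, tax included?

$129.67

Orange juice (64 oz) $4.64: groceries → 8% → $0.3712
Yo-yo $7.43: children's toys, buyer-exempt → 0% → $0.00
Laundry detergent $23.62: all other goods → 9.5% → $2.2439
Sundress $48.79: clothing → 0% → $0.00
RC car $42.57: children's toys, buyer-exempt → 0% → $0.00
Subtotal = $127.05; unrounded tax = $2.6151 → $2.62; total due = $129.67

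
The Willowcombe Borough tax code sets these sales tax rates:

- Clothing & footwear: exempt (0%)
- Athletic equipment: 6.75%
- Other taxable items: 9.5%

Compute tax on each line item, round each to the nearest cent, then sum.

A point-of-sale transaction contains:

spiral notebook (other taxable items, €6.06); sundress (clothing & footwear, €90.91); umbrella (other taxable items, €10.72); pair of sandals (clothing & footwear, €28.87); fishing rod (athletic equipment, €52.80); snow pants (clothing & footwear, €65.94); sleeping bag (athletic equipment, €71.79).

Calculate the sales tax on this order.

Spiral notebook €6.06: other taxable items → 9.5% → €0.58
Sundress €90.91: clothing & footwear → 0% → €0.00
Umbrella €10.72: other taxable items → 9.5% → €1.02
Pair of sandals €28.87: clothing & footwear → 0% → €0.00
Fishing rod €52.80: athletic equipment → 6.75% → €3.56
Snow pants €65.94: clothing & footwear → 0% → €0.00
Sleeping bag €71.79: athletic equipment → 6.75% → €4.85
Total tax = €0.58 + €1.02 + €3.56 + €4.85 = €10.01

€10.01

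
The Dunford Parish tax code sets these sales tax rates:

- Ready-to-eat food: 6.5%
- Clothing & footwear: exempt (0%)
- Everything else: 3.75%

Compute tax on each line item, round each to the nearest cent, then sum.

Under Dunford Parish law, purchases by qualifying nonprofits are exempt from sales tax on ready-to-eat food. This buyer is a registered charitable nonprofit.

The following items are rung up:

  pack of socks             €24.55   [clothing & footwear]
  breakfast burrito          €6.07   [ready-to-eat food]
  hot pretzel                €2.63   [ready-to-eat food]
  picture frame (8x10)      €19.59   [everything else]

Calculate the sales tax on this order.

€0.73

Pack of socks €24.55: clothing & footwear → 0% → €0.00
Breakfast burrito €6.07: ready-to-eat food, buyer-exempt → 0% → €0.00
Hot pretzel €2.63: ready-to-eat food, buyer-exempt → 0% → €0.00
Picture frame (8x10) €19.59: everything else → 3.75% → €0.73
Total tax = €0.73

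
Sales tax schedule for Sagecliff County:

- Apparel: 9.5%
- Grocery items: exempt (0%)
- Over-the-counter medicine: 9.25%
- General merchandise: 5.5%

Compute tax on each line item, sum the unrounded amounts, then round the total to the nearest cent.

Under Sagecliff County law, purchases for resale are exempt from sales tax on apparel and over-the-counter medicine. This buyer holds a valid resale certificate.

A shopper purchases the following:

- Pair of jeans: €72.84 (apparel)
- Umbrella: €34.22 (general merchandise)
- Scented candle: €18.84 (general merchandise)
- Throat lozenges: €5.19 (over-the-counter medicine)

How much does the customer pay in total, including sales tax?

€134.01

Pair of jeans €72.84: apparel, buyer-exempt → 0% → €0.00
Umbrella €34.22: general merchandise → 5.5% → €1.8821
Scented candle €18.84: general merchandise → 5.5% → €1.0362
Throat lozenges €5.19: over-the-counter medicine, buyer-exempt → 0% → €0.00
Subtotal = €131.09; unrounded tax = €2.9183 → €2.92; total due = €134.01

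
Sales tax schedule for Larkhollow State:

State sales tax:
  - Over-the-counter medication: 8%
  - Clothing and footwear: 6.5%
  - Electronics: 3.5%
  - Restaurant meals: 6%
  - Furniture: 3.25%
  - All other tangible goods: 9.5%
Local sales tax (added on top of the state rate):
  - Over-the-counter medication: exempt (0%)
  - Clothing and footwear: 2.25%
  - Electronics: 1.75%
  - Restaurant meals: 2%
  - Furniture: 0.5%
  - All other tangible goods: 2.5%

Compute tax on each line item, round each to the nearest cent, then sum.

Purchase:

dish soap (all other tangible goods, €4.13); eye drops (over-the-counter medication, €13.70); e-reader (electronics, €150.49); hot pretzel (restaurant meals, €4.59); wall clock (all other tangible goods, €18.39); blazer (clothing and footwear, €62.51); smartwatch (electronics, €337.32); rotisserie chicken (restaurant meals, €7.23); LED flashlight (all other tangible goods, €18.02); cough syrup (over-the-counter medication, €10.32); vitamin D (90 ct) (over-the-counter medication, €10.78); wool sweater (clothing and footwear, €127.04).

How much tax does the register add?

Dish soap €4.13: all other tangible goods → 9.5% + 2.5% local = 12% → €0.50
Eye drops €13.70: over-the-counter medication → 8% + 0% local = 8% → €1.10
E-reader €150.49: electronics → 3.5% + 1.75% local = 5.25% → €7.90
Hot pretzel €4.59: restaurant meals → 6% + 2% local = 8% → €0.37
Wall clock €18.39: all other tangible goods → 9.5% + 2.5% local = 12% → €2.21
Blazer €62.51: clothing and footwear → 6.5% + 2.25% local = 8.75% → €5.47
Smartwatch €337.32: electronics → 3.5% + 1.75% local = 5.25% → €17.71
Rotisserie chicken €7.23: restaurant meals → 6% + 2% local = 8% → €0.58
LED flashlight €18.02: all other tangible goods → 9.5% + 2.5% local = 12% → €2.16
Cough syrup €10.32: over-the-counter medication → 8% + 0% local = 8% → €0.83
Vitamin D (90 ct) €10.78: over-the-counter medication → 8% + 0% local = 8% → €0.86
Wool sweater €127.04: clothing and footwear → 6.5% + 2.25% local = 8.75% → €11.12
Total tax = €0.50 + €1.10 + €7.90 + €0.37 + €2.21 + €5.47 + €17.71 + €0.58 + €2.16 + €0.83 + €0.86 + €11.12 = €50.81

€50.81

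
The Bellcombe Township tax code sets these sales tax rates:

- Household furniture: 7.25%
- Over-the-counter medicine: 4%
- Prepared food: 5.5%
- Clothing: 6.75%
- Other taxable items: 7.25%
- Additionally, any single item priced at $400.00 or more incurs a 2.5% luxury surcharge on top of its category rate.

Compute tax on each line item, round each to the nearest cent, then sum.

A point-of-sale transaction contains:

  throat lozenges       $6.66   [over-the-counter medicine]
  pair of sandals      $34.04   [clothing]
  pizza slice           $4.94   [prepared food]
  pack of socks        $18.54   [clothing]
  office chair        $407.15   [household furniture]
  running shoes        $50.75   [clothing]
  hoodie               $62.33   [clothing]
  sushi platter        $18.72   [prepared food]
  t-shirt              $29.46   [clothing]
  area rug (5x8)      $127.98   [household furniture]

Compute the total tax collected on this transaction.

Throat lozenges $6.66: over-the-counter medicine → 4% → $0.27
Pair of sandals $34.04: clothing → 6.75% → $2.30
Pizza slice $4.94: prepared food → 5.5% → $0.27
Pack of socks $18.54: clothing → 6.75% → $1.25
Office chair $407.15: household furniture → 7.25% + 2.5% surcharge = 9.75% → $39.70
Running shoes $50.75: clothing → 6.75% → $3.43
Hoodie $62.33: clothing → 6.75% → $4.21
Sushi platter $18.72: prepared food → 5.5% → $1.03
T-shirt $29.46: clothing → 6.75% → $1.99
Area rug (5x8) $127.98: household furniture → 7.25% → $9.28
Total tax = $0.27 + $2.30 + $0.27 + $1.25 + $39.70 + $3.43 + $4.21 + $1.03 + $1.99 + $9.28 = $63.73

$63.73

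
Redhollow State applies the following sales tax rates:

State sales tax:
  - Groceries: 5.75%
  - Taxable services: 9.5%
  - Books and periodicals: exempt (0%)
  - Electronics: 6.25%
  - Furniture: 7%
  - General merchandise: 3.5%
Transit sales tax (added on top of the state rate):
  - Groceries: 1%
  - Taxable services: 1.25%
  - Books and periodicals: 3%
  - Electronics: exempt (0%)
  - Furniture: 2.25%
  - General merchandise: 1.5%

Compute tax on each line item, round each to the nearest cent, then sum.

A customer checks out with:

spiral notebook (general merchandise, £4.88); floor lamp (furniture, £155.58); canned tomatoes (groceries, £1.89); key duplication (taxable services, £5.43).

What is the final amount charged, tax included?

£183.12

Spiral notebook £4.88: general merchandise → 3.5% + 1.5% transit = 5% → £0.24
Floor lamp £155.58: furniture → 7% + 2.25% transit = 9.25% → £14.39
Canned tomatoes £1.89: groceries → 5.75% + 1% transit = 6.75% → £0.13
Key duplication £5.43: taxable services → 9.5% + 1.25% transit = 10.75% → £0.58
Subtotal = £167.78; tax = £15.34; total due = £183.12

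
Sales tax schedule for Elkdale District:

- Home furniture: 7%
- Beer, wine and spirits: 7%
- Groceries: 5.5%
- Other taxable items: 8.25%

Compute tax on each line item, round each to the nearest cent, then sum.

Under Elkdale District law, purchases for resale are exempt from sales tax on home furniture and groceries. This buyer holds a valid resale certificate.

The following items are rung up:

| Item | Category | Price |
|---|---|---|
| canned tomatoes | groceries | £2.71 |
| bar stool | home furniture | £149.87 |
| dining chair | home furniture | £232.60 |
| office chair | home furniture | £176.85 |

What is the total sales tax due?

Canned tomatoes £2.71: groceries, buyer-exempt → 0% → £0.00
Bar stool £149.87: home furniture, buyer-exempt → 0% → £0.00
Dining chair £232.60: home furniture, buyer-exempt → 0% → £0.00
Office chair £176.85: home furniture, buyer-exempt → 0% → £0.00
Total tax = £0.00

£0.00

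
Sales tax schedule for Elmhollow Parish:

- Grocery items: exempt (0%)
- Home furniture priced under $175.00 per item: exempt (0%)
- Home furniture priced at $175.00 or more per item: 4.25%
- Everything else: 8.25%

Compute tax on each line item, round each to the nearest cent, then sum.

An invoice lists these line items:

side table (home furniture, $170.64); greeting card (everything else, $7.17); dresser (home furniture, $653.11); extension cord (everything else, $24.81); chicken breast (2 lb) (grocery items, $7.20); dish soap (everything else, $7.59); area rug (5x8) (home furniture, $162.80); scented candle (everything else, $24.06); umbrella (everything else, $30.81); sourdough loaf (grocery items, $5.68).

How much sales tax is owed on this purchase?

Side table $170.64: home furniture, under $175.00 → 0% → $0.00
Greeting card $7.17: everything else → 8.25% → $0.59
Dresser $653.11: home furniture, $175.00 or more → 4.25% → $27.76
Extension cord $24.81: everything else → 8.25% → $2.05
Chicken breast (2 lb) $7.20: grocery items → 0% → $0.00
Dish soap $7.59: everything else → 8.25% → $0.63
Area rug (5x8) $162.80: home furniture, under $175.00 → 0% → $0.00
Scented candle $24.06: everything else → 8.25% → $1.98
Umbrella $30.81: everything else → 8.25% → $2.54
Sourdough loaf $5.68: grocery items → 0% → $0.00
Total tax = $0.59 + $27.76 + $2.05 + $0.63 + $1.98 + $2.54 = $35.55

$35.55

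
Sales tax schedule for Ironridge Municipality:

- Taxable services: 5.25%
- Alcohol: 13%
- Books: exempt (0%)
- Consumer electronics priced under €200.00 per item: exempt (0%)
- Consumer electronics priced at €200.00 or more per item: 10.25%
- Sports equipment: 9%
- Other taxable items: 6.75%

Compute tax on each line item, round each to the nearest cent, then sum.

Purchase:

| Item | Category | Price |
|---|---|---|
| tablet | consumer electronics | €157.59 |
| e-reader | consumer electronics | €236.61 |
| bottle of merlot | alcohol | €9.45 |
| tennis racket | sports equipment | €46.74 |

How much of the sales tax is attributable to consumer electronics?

€24.25

Tablet €157.59: consumer electronics, under €200.00 → 0% → €0.00
E-reader €236.61: consumer electronics, €200.00 or more → 10.25% → €24.25
Tax on consumer electronics = €0.00 + €24.25 = €24.25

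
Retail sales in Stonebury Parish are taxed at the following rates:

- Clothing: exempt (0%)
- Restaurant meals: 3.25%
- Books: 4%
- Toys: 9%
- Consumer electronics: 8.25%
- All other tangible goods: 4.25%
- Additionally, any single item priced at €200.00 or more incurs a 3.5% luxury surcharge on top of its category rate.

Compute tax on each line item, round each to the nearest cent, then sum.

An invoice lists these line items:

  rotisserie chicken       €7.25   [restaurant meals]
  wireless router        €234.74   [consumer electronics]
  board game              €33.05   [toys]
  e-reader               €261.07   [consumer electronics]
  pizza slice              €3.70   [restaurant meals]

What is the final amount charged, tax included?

€601.40

Rotisserie chicken €7.25: restaurant meals → 3.25% → €0.24
Wireless router €234.74: consumer electronics → 8.25% + 3.5% surcharge = 11.75% → €27.58
Board game €33.05: toys → 9% → €2.97
E-reader €261.07: consumer electronics → 8.25% + 3.5% surcharge = 11.75% → €30.68
Pizza slice €3.70: restaurant meals → 3.25% → €0.12
Subtotal = €539.81; tax = €61.59; total due = €601.40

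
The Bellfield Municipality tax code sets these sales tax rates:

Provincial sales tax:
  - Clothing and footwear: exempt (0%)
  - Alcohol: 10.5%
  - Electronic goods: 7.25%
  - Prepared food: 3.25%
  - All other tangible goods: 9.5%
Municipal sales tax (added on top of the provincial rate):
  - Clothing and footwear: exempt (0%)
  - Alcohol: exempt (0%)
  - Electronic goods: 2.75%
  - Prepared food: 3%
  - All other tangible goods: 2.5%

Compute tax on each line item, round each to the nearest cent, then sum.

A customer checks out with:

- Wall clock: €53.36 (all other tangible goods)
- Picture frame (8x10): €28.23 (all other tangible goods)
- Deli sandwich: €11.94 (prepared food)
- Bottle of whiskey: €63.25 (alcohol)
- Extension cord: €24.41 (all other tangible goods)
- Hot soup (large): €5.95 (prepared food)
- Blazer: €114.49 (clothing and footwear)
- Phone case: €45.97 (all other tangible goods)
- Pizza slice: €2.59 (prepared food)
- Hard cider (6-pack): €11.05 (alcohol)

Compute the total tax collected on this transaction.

€27.32

Wall clock €53.36: all other tangible goods → 9.5% + 2.5% municipal = 12% → €6.40
Picture frame (8x10) €28.23: all other tangible goods → 9.5% + 2.5% municipal = 12% → €3.39
Deli sandwich €11.94: prepared food → 3.25% + 3% municipal = 6.25% → €0.75
Bottle of whiskey €63.25: alcohol → 10.5% + 0% municipal = 10.5% → €6.64
Extension cord €24.41: all other tangible goods → 9.5% + 2.5% municipal = 12% → €2.93
Hot soup (large) €5.95: prepared food → 3.25% + 3% municipal = 6.25% → €0.37
Blazer €114.49: clothing and footwear → 0% + 0% municipal = 0% → €0.00
Phone case €45.97: all other tangible goods → 9.5% + 2.5% municipal = 12% → €5.52
Pizza slice €2.59: prepared food → 3.25% + 3% municipal = 6.25% → €0.16
Hard cider (6-pack) €11.05: alcohol → 10.5% + 0% municipal = 10.5% → €1.16
Total tax = €6.40 + €3.39 + €0.75 + €6.64 + €2.93 + €0.37 + €5.52 + €0.16 + €1.16 = €27.32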